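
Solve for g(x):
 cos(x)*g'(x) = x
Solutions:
 g(x) = C1 + Integral(x/cos(x), x)


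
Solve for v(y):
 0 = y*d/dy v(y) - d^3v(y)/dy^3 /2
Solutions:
 v(y) = C1 + Integral(C2*airyai(2^(1/3)*y) + C3*airybi(2^(1/3)*y), y)


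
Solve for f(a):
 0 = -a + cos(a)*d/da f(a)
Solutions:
 f(a) = C1 + Integral(a/cos(a), a)


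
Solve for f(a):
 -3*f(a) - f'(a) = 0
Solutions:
 f(a) = C1*exp(-3*a)


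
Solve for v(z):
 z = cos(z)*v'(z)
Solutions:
 v(z) = C1 + Integral(z/cos(z), z)


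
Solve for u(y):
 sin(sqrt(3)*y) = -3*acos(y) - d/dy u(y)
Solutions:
 u(y) = C1 - 3*y*acos(y) + 3*sqrt(1 - y^2) + sqrt(3)*cos(sqrt(3)*y)/3


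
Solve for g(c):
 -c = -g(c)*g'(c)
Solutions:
 g(c) = -sqrt(C1 + c^2)
 g(c) = sqrt(C1 + c^2)


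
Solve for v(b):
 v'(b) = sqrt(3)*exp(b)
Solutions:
 v(b) = C1 + sqrt(3)*exp(b)


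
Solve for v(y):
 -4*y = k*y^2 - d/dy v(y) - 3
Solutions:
 v(y) = C1 + k*y^3/3 + 2*y^2 - 3*y


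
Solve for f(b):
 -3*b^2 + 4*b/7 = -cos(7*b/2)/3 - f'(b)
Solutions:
 f(b) = C1 + b^3 - 2*b^2/7 - 2*sin(7*b/2)/21


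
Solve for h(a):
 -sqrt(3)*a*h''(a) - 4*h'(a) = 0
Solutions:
 h(a) = C1 + C2*a^(1 - 4*sqrt(3)/3)


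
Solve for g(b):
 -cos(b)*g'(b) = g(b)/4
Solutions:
 g(b) = C1*(sin(b) - 1)^(1/8)/(sin(b) + 1)^(1/8)


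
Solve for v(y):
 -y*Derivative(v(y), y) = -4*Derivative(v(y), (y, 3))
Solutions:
 v(y) = C1 + Integral(C2*airyai(2^(1/3)*y/2) + C3*airybi(2^(1/3)*y/2), y)


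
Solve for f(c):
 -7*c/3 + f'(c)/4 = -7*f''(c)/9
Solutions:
 f(c) = C1 + C2*exp(-9*c/28) + 14*c^2/3 - 784*c/27


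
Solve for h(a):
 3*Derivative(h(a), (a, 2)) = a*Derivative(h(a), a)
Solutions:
 h(a) = C1 + C2*erfi(sqrt(6)*a/6)


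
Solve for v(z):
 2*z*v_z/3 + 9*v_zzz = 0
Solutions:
 v(z) = C1 + Integral(C2*airyai(-2^(1/3)*z/3) + C3*airybi(-2^(1/3)*z/3), z)


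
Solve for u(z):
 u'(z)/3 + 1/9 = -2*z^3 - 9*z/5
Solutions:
 u(z) = C1 - 3*z^4/2 - 27*z^2/10 - z/3


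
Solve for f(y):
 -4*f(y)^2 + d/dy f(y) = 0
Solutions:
 f(y) = -1/(C1 + 4*y)


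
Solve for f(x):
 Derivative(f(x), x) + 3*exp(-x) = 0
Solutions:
 f(x) = C1 + 3*exp(-x)


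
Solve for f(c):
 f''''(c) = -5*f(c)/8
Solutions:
 f(c) = (C1*sin(2^(3/4)*5^(1/4)*c/4) + C2*cos(2^(3/4)*5^(1/4)*c/4))*exp(-2^(3/4)*5^(1/4)*c/4) + (C3*sin(2^(3/4)*5^(1/4)*c/4) + C4*cos(2^(3/4)*5^(1/4)*c/4))*exp(2^(3/4)*5^(1/4)*c/4)


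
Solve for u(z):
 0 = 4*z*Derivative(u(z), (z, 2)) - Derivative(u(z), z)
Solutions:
 u(z) = C1 + C2*z^(5/4)


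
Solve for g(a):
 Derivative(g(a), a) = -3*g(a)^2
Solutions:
 g(a) = 1/(C1 + 3*a)


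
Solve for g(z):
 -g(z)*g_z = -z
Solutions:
 g(z) = -sqrt(C1 + z^2)
 g(z) = sqrt(C1 + z^2)


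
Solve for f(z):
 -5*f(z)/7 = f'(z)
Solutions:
 f(z) = C1*exp(-5*z/7)


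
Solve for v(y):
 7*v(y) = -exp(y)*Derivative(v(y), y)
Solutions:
 v(y) = C1*exp(7*exp(-y))


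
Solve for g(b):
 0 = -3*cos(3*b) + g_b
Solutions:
 g(b) = C1 + sin(3*b)


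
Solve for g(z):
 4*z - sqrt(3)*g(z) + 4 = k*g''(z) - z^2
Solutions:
 g(z) = C1*exp(-3^(1/4)*z*sqrt(-1/k)) + C2*exp(3^(1/4)*z*sqrt(-1/k)) - 2*k/3 + sqrt(3)*z^2/3 + 4*sqrt(3)*z/3 + 4*sqrt(3)/3


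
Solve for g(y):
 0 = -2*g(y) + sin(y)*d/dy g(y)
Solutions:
 g(y) = C1*(cos(y) - 1)/(cos(y) + 1)


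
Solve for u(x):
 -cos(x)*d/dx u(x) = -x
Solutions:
 u(x) = C1 + Integral(x/cos(x), x)


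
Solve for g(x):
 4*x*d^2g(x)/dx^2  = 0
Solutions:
 g(x) = C1 + C2*x


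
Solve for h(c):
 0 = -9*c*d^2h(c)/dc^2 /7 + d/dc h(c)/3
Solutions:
 h(c) = C1 + C2*c^(34/27)


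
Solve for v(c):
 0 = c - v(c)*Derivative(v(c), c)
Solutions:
 v(c) = -sqrt(C1 + c^2)
 v(c) = sqrt(C1 + c^2)


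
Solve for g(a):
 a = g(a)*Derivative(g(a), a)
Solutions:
 g(a) = -sqrt(C1 + a^2)
 g(a) = sqrt(C1 + a^2)


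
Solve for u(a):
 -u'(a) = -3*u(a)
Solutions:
 u(a) = C1*exp(3*a)


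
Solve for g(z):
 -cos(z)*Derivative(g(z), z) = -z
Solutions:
 g(z) = C1 + Integral(z/cos(z), z)


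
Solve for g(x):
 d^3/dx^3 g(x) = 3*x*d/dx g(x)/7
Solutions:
 g(x) = C1 + Integral(C2*airyai(3^(1/3)*7^(2/3)*x/7) + C3*airybi(3^(1/3)*7^(2/3)*x/7), x)


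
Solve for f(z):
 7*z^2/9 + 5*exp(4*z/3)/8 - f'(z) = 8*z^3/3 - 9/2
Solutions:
 f(z) = C1 - 2*z^4/3 + 7*z^3/27 + 9*z/2 + 15*exp(4*z/3)/32


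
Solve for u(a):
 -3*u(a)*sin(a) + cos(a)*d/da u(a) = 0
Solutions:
 u(a) = C1/cos(a)^3


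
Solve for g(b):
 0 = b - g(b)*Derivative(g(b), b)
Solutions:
 g(b) = -sqrt(C1 + b^2)
 g(b) = sqrt(C1 + b^2)


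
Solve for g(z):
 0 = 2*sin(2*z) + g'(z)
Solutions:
 g(z) = C1 + cos(2*z)


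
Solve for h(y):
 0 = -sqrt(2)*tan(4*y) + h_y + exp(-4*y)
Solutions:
 h(y) = C1 + sqrt(2)*log(tan(4*y)^2 + 1)/8 + exp(-4*y)/4


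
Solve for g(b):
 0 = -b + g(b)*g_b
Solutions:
 g(b) = -sqrt(C1 + b^2)
 g(b) = sqrt(C1 + b^2)


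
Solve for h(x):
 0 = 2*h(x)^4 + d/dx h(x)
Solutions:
 h(x) = (-3^(2/3) - 3*3^(1/6)*I)*(1/(C1 + 2*x))^(1/3)/6
 h(x) = (-3^(2/3) + 3*3^(1/6)*I)*(1/(C1 + 2*x))^(1/3)/6
 h(x) = (1/(C1 + 6*x))^(1/3)


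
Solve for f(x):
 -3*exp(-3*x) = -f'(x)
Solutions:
 f(x) = C1 - exp(-3*x)


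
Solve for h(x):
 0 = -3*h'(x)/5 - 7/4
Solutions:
 h(x) = C1 - 35*x/12


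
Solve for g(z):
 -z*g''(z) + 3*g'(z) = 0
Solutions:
 g(z) = C1 + C2*z^4


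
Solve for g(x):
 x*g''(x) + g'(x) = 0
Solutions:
 g(x) = C1 + C2*log(x)


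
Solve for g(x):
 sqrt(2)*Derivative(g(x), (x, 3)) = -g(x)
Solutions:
 g(x) = C3*exp(-2^(5/6)*x/2) + (C1*sin(2^(5/6)*sqrt(3)*x/4) + C2*cos(2^(5/6)*sqrt(3)*x/4))*exp(2^(5/6)*x/4)


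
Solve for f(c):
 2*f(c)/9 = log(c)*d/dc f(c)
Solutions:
 f(c) = C1*exp(2*li(c)/9)


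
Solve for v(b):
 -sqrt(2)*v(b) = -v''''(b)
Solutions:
 v(b) = C1*exp(-2^(1/8)*b) + C2*exp(2^(1/8)*b) + C3*sin(2^(1/8)*b) + C4*cos(2^(1/8)*b)


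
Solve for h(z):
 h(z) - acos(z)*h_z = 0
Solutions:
 h(z) = C1*exp(Integral(1/acos(z), z))


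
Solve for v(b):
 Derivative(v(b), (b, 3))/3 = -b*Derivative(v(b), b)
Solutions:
 v(b) = C1 + Integral(C2*airyai(-3^(1/3)*b) + C3*airybi(-3^(1/3)*b), b)


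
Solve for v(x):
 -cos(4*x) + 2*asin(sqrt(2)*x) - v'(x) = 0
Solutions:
 v(x) = C1 + 2*x*asin(sqrt(2)*x) + sqrt(2)*sqrt(1 - 2*x^2) - sin(4*x)/4


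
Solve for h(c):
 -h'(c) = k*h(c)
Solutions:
 h(c) = C1*exp(-c*k)


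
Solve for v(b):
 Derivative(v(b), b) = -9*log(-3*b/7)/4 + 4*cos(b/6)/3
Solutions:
 v(b) = C1 - 9*b*log(-b)/4 - 9*b*log(3)/4 + 9*b/4 + 9*b*log(7)/4 + 8*sin(b/6)


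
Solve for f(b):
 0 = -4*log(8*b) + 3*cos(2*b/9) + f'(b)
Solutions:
 f(b) = C1 + 4*b*log(b) - 4*b + 12*b*log(2) - 27*sin(2*b/9)/2


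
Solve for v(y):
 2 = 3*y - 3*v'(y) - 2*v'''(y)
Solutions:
 v(y) = C1 + C2*sin(sqrt(6)*y/2) + C3*cos(sqrt(6)*y/2) + y^2/2 - 2*y/3


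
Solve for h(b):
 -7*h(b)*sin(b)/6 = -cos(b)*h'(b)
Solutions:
 h(b) = C1/cos(b)^(7/6)


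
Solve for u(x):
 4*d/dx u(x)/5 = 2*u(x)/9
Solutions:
 u(x) = C1*exp(5*x/18)


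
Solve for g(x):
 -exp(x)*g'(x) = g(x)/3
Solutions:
 g(x) = C1*exp(exp(-x)/3)


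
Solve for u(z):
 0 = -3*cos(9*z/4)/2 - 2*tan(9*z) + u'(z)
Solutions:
 u(z) = C1 - 2*log(cos(9*z))/9 + 2*sin(9*z/4)/3


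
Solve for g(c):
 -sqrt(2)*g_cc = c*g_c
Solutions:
 g(c) = C1 + C2*erf(2^(1/4)*c/2)


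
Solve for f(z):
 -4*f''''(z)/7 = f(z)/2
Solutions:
 f(z) = (C1*sin(2^(3/4)*7^(1/4)*z/4) + C2*cos(2^(3/4)*7^(1/4)*z/4))*exp(-2^(3/4)*7^(1/4)*z/4) + (C3*sin(2^(3/4)*7^(1/4)*z/4) + C4*cos(2^(3/4)*7^(1/4)*z/4))*exp(2^(3/4)*7^(1/4)*z/4)


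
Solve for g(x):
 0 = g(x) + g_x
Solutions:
 g(x) = C1*exp(-x)


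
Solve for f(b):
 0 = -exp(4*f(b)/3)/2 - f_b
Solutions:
 f(b) = 3*log(-(1/(C1 + 2*b))^(1/4)) + 3*log(3)/4
 f(b) = 3*log(1/(C1 + 2*b))/4 + 3*log(3)/4
 f(b) = 3*log(-I*(1/(C1 + 2*b))^(1/4)) + 3*log(3)/4
 f(b) = 3*log(I*(1/(C1 + 2*b))^(1/4)) + 3*log(3)/4


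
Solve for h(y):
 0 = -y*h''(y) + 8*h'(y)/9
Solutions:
 h(y) = C1 + C2*y^(17/9)


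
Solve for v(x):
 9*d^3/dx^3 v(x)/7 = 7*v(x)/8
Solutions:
 v(x) = C3*exp(3^(1/3)*7^(2/3)*x/6) + (C1*sin(3^(5/6)*7^(2/3)*x/12) + C2*cos(3^(5/6)*7^(2/3)*x/12))*exp(-3^(1/3)*7^(2/3)*x/12)


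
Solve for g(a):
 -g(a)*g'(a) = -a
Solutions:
 g(a) = -sqrt(C1 + a^2)
 g(a) = sqrt(C1 + a^2)


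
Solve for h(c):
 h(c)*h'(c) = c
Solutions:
 h(c) = -sqrt(C1 + c^2)
 h(c) = sqrt(C1 + c^2)


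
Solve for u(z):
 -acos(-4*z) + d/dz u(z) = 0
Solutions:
 u(z) = C1 + z*acos(-4*z) + sqrt(1 - 16*z^2)/4


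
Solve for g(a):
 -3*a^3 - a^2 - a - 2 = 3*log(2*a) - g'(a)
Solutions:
 g(a) = C1 + 3*a^4/4 + a^3/3 + a^2/2 + 3*a*log(a) - a + a*log(8)


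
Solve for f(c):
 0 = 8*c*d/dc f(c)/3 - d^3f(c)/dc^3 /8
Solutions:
 f(c) = C1 + Integral(C2*airyai(4*3^(2/3)*c/3) + C3*airybi(4*3^(2/3)*c/3), c)


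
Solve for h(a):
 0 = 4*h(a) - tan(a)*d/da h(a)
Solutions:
 h(a) = C1*sin(a)^4


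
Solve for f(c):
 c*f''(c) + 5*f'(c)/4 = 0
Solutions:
 f(c) = C1 + C2/c^(1/4)


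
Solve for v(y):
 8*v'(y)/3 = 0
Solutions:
 v(y) = C1


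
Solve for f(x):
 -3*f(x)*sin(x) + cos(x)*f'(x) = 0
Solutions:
 f(x) = C1/cos(x)^3


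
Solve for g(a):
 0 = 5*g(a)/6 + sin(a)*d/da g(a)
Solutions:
 g(a) = C1*(cos(a) + 1)^(5/12)/(cos(a) - 1)^(5/12)


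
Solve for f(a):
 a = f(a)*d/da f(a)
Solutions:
 f(a) = -sqrt(C1 + a^2)
 f(a) = sqrt(C1 + a^2)


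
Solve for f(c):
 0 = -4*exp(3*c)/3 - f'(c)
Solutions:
 f(c) = C1 - 4*exp(3*c)/9


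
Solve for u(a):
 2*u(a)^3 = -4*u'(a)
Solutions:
 u(a) = -sqrt(-1/(C1 - a))
 u(a) = sqrt(-1/(C1 - a))


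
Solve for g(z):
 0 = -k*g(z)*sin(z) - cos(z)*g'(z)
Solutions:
 g(z) = C1*exp(k*log(cos(z)))


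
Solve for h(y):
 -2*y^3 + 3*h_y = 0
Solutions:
 h(y) = C1 + y^4/6


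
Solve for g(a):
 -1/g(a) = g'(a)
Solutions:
 g(a) = -sqrt(C1 - 2*a)
 g(a) = sqrt(C1 - 2*a)


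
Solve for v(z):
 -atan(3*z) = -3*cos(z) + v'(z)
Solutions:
 v(z) = C1 - z*atan(3*z) + log(9*z^2 + 1)/6 + 3*sin(z)


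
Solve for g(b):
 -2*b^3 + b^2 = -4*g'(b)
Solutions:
 g(b) = C1 + b^4/8 - b^3/12


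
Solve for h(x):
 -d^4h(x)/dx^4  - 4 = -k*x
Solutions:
 h(x) = C1 + C2*x + C3*x^2 + C4*x^3 + k*x^5/120 - x^4/6


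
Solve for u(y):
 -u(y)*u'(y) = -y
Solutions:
 u(y) = -sqrt(C1 + y^2)
 u(y) = sqrt(C1 + y^2)


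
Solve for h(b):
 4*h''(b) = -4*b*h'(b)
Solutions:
 h(b) = C1 + C2*erf(sqrt(2)*b/2)


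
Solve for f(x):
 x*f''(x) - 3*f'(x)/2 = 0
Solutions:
 f(x) = C1 + C2*x^(5/2)


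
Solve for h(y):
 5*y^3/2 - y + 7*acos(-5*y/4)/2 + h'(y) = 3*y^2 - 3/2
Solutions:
 h(y) = C1 - 5*y^4/8 + y^3 + y^2/2 - 7*y*acos(-5*y/4)/2 - 3*y/2 - 7*sqrt(16 - 25*y^2)/10


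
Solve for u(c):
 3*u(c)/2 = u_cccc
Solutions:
 u(c) = C1*exp(-2^(3/4)*3^(1/4)*c/2) + C2*exp(2^(3/4)*3^(1/4)*c/2) + C3*sin(2^(3/4)*3^(1/4)*c/2) + C4*cos(2^(3/4)*3^(1/4)*c/2)


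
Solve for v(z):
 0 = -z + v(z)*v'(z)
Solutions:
 v(z) = -sqrt(C1 + z^2)
 v(z) = sqrt(C1 + z^2)


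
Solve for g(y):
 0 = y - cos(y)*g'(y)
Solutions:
 g(y) = C1 + Integral(y/cos(y), y)


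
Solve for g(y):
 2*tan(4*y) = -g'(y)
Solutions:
 g(y) = C1 + log(cos(4*y))/2


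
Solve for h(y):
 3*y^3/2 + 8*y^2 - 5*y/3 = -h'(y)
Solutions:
 h(y) = C1 - 3*y^4/8 - 8*y^3/3 + 5*y^2/6


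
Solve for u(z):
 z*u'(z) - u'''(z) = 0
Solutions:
 u(z) = C1 + Integral(C2*airyai(z) + C3*airybi(z), z)


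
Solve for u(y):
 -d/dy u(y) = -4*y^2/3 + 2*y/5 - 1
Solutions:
 u(y) = C1 + 4*y^3/9 - y^2/5 + y


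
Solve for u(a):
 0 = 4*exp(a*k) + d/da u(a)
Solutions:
 u(a) = C1 - 4*exp(a*k)/k


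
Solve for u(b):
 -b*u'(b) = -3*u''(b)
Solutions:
 u(b) = C1 + C2*erfi(sqrt(6)*b/6)


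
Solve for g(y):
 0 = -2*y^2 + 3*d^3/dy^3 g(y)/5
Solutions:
 g(y) = C1 + C2*y + C3*y^2 + y^5/18


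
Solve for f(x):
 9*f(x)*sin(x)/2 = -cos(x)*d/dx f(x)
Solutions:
 f(x) = C1*cos(x)^(9/2)


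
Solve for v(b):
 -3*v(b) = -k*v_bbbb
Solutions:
 v(b) = C1*exp(-3^(1/4)*b*(1/k)^(1/4)) + C2*exp(3^(1/4)*b*(1/k)^(1/4)) + C3*exp(-3^(1/4)*I*b*(1/k)^(1/4)) + C4*exp(3^(1/4)*I*b*(1/k)^(1/4))


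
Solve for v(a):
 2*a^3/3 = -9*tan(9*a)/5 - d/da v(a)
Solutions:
 v(a) = C1 - a^4/6 + log(cos(9*a))/5


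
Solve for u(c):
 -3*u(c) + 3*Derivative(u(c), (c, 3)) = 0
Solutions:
 u(c) = C3*exp(c) + (C1*sin(sqrt(3)*c/2) + C2*cos(sqrt(3)*c/2))*exp(-c/2)


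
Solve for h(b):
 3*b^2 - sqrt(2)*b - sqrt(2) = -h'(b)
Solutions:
 h(b) = C1 - b^3 + sqrt(2)*b^2/2 + sqrt(2)*b


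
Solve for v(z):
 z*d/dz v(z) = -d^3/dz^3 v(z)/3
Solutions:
 v(z) = C1 + Integral(C2*airyai(-3^(1/3)*z) + C3*airybi(-3^(1/3)*z), z)


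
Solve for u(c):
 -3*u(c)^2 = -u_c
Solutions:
 u(c) = -1/(C1 + 3*c)


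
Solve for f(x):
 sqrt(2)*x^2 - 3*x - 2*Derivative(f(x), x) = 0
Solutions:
 f(x) = C1 + sqrt(2)*x^3/6 - 3*x^2/4


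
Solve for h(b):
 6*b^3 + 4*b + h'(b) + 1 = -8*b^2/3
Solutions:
 h(b) = C1 - 3*b^4/2 - 8*b^3/9 - 2*b^2 - b


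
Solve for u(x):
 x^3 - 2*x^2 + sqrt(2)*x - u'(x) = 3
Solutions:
 u(x) = C1 + x^4/4 - 2*x^3/3 + sqrt(2)*x^2/2 - 3*x


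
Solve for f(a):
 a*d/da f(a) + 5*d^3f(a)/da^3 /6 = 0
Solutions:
 f(a) = C1 + Integral(C2*airyai(-5^(2/3)*6^(1/3)*a/5) + C3*airybi(-5^(2/3)*6^(1/3)*a/5), a)


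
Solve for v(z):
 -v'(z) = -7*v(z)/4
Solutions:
 v(z) = C1*exp(7*z/4)


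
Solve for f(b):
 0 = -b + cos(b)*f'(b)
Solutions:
 f(b) = C1 + Integral(b/cos(b), b)


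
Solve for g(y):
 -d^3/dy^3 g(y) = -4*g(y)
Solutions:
 g(y) = C3*exp(2^(2/3)*y) + (C1*sin(2^(2/3)*sqrt(3)*y/2) + C2*cos(2^(2/3)*sqrt(3)*y/2))*exp(-2^(2/3)*y/2)


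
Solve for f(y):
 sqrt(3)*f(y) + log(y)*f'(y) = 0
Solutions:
 f(y) = C1*exp(-sqrt(3)*li(y))


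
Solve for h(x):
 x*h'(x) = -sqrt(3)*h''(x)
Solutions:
 h(x) = C1 + C2*erf(sqrt(2)*3^(3/4)*x/6)


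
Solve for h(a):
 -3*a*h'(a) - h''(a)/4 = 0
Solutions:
 h(a) = C1 + C2*erf(sqrt(6)*a)


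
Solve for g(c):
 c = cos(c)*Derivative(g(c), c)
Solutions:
 g(c) = C1 + Integral(c/cos(c), c)


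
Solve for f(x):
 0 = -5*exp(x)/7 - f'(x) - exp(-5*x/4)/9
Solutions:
 f(x) = C1 - 5*exp(x)/7 + 4*exp(-5*x/4)/45


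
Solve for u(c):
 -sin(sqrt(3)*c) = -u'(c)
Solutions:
 u(c) = C1 - sqrt(3)*cos(sqrt(3)*c)/3


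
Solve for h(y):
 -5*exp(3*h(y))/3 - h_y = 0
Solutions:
 h(y) = log((-1 - sqrt(3)*I)*(1/(C1 + 5*y))^(1/3)/2)
 h(y) = log((-1 + sqrt(3)*I)*(1/(C1 + 5*y))^(1/3)/2)
 h(y) = log(1/(C1 + 5*y))/3


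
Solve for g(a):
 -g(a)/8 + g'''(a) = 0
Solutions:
 g(a) = C3*exp(a/2) + (C1*sin(sqrt(3)*a/4) + C2*cos(sqrt(3)*a/4))*exp(-a/4)


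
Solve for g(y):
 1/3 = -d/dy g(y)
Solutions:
 g(y) = C1 - y/3


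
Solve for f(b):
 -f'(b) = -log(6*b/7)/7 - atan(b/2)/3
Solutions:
 f(b) = C1 + b*log(b)/7 + b*atan(b/2)/3 - b*log(7)/7 - b/7 + b*log(6)/7 - log(b^2 + 4)/3


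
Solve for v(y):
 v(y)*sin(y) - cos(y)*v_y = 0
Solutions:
 v(y) = C1/cos(y)


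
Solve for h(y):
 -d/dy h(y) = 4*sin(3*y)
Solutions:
 h(y) = C1 + 4*cos(3*y)/3


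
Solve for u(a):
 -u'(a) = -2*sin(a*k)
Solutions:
 u(a) = C1 - 2*cos(a*k)/k


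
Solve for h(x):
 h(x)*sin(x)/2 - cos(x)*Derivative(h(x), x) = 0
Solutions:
 h(x) = C1/sqrt(cos(x))


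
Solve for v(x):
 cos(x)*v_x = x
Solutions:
 v(x) = C1 + Integral(x/cos(x), x)


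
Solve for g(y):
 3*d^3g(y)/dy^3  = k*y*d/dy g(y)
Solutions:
 g(y) = C1 + Integral(C2*airyai(3^(2/3)*k^(1/3)*y/3) + C3*airybi(3^(2/3)*k^(1/3)*y/3), y)


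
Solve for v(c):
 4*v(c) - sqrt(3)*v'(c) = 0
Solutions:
 v(c) = C1*exp(4*sqrt(3)*c/3)


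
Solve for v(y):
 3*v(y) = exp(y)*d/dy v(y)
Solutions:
 v(y) = C1*exp(-3*exp(-y))


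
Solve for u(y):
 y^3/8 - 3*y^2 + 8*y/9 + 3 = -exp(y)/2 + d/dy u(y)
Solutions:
 u(y) = C1 + y^4/32 - y^3 + 4*y^2/9 + 3*y + exp(y)/2


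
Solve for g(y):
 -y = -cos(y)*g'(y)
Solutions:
 g(y) = C1 + Integral(y/cos(y), y)


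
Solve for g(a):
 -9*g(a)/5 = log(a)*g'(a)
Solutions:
 g(a) = C1*exp(-9*li(a)/5)


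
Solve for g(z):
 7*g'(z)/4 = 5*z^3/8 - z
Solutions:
 g(z) = C1 + 5*z^4/56 - 2*z^2/7


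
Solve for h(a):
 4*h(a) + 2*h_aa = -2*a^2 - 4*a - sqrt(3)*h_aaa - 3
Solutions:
 h(a) = C1*exp(a*(-4*sqrt(3) + 2*2^(2/3)/(sqrt(267) + 85*sqrt(3)/9)^(1/3) + 3*2^(1/3)*(sqrt(267) + 85*sqrt(3)/9)^(1/3))/18)*sin(sqrt(3)*a*(-3*(2*sqrt(267) + 170*sqrt(3)/9)^(1/3) + 4/(2*sqrt(267) + 170*sqrt(3)/9)^(1/3))/18) + C2*exp(a*(-4*sqrt(3) + 2*2^(2/3)/(sqrt(267) + 85*sqrt(3)/9)^(1/3) + 3*2^(1/3)*(sqrt(267) + 85*sqrt(3)/9)^(1/3))/18)*cos(sqrt(3)*a*(-3*(2*sqrt(267) + 170*sqrt(3)/9)^(1/3) + 4/(2*sqrt(267) + 170*sqrt(3)/9)^(1/3))/18) + C3*exp(-a*(2*2^(2/3)/(sqrt(267) + 85*sqrt(3)/9)^(1/3) + 2*sqrt(3) + 3*2^(1/3)*(sqrt(267) + 85*sqrt(3)/9)^(1/3))/9) - a^2/2 - a - 1/4


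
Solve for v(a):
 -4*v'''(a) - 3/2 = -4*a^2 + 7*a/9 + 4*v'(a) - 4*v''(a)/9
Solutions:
 v(a) = C1 + a^3/3 + a^2/72 - 1537*a/648 + (C2*sin(sqrt(323)*a/18) + C3*cos(sqrt(323)*a/18))*exp(a/18)


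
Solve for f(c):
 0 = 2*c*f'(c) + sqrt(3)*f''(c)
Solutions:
 f(c) = C1 + C2*erf(3^(3/4)*c/3)


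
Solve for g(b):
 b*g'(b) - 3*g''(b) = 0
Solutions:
 g(b) = C1 + C2*erfi(sqrt(6)*b/6)


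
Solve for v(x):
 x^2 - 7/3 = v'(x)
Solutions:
 v(x) = C1 + x^3/3 - 7*x/3


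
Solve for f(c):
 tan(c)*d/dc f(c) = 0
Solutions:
 f(c) = C1


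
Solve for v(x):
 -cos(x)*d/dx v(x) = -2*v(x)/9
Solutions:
 v(x) = C1*(sin(x) + 1)^(1/9)/(sin(x) - 1)^(1/9)


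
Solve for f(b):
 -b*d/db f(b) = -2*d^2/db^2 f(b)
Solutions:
 f(b) = C1 + C2*erfi(b/2)


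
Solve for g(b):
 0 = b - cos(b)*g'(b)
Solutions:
 g(b) = C1 + Integral(b/cos(b), b)


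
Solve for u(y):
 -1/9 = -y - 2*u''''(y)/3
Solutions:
 u(y) = C1 + C2*y + C3*y^2 + C4*y^3 - y^5/80 + y^4/144


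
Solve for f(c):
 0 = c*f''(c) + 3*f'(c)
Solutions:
 f(c) = C1 + C2/c^2


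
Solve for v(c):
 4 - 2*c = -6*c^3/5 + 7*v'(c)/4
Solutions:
 v(c) = C1 + 6*c^4/35 - 4*c^2/7 + 16*c/7


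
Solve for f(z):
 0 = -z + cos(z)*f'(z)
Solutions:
 f(z) = C1 + Integral(z/cos(z), z)


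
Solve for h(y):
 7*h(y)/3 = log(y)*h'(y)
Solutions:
 h(y) = C1*exp(7*li(y)/3)


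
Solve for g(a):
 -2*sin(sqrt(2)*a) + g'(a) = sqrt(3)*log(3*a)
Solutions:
 g(a) = C1 + sqrt(3)*a*(log(a) - 1) + sqrt(3)*a*log(3) - sqrt(2)*cos(sqrt(2)*a)


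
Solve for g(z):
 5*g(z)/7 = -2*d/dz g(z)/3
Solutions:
 g(z) = C1*exp(-15*z/14)


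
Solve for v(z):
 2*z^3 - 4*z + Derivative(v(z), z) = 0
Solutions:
 v(z) = C1 - z^4/2 + 2*z^2


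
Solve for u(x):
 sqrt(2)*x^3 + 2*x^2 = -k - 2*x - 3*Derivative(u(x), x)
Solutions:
 u(x) = C1 - k*x/3 - sqrt(2)*x^4/12 - 2*x^3/9 - x^2/3


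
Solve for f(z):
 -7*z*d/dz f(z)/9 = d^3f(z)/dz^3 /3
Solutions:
 f(z) = C1 + Integral(C2*airyai(-3^(2/3)*7^(1/3)*z/3) + C3*airybi(-3^(2/3)*7^(1/3)*z/3), z)


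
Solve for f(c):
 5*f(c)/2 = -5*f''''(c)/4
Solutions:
 f(c) = (C1*sin(2^(3/4)*c/2) + C2*cos(2^(3/4)*c/2))*exp(-2^(3/4)*c/2) + (C3*sin(2^(3/4)*c/2) + C4*cos(2^(3/4)*c/2))*exp(2^(3/4)*c/2)


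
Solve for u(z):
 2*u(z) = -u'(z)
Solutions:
 u(z) = C1*exp(-2*z)


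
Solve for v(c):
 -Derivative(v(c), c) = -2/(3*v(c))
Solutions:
 v(c) = -sqrt(C1 + 12*c)/3
 v(c) = sqrt(C1 + 12*c)/3


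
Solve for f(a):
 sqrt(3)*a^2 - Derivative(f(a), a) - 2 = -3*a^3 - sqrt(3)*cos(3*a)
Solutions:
 f(a) = C1 + 3*a^4/4 + sqrt(3)*a^3/3 - 2*a + sqrt(3)*sin(3*a)/3


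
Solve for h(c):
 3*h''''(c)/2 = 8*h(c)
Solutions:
 h(c) = C1*exp(-2*3^(3/4)*c/3) + C2*exp(2*3^(3/4)*c/3) + C3*sin(2*3^(3/4)*c/3) + C4*cos(2*3^(3/4)*c/3)


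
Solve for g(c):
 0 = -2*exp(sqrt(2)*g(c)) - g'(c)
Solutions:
 g(c) = sqrt(2)*(2*log(1/(C1 + 2*c)) - log(2))/4


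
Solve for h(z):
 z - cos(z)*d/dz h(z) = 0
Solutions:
 h(z) = C1 + Integral(z/cos(z), z)


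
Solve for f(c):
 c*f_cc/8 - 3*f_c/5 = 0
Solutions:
 f(c) = C1 + C2*c^(29/5)


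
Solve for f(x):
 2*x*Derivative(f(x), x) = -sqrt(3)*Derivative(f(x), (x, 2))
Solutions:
 f(x) = C1 + C2*erf(3^(3/4)*x/3)


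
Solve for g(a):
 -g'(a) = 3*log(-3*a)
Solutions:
 g(a) = C1 - 3*a*log(-a) + 3*a*(1 - log(3))


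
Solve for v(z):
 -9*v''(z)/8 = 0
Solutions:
 v(z) = C1 + C2*z


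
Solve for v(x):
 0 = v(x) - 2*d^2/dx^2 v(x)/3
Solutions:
 v(x) = C1*exp(-sqrt(6)*x/2) + C2*exp(sqrt(6)*x/2)


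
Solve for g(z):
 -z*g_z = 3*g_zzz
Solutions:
 g(z) = C1 + Integral(C2*airyai(-3^(2/3)*z/3) + C3*airybi(-3^(2/3)*z/3), z)


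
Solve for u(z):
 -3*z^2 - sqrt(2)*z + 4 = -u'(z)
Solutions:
 u(z) = C1 + z^3 + sqrt(2)*z^2/2 - 4*z


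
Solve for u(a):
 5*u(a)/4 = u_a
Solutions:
 u(a) = C1*exp(5*a/4)


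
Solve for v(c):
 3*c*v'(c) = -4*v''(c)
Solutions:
 v(c) = C1 + C2*erf(sqrt(6)*c/4)


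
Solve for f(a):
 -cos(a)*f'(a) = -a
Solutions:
 f(a) = C1 + Integral(a/cos(a), a)


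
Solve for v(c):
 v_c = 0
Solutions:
 v(c) = C1


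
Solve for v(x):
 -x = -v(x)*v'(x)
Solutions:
 v(x) = -sqrt(C1 + x^2)
 v(x) = sqrt(C1 + x^2)


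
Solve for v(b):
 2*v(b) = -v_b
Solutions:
 v(b) = C1*exp(-2*b)


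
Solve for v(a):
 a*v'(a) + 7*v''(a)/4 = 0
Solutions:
 v(a) = C1 + C2*erf(sqrt(14)*a/7)


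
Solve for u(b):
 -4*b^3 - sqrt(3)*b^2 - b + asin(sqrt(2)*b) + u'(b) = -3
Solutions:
 u(b) = C1 + b^4 + sqrt(3)*b^3/3 + b^2/2 - b*asin(sqrt(2)*b) - 3*b - sqrt(2)*sqrt(1 - 2*b^2)/2


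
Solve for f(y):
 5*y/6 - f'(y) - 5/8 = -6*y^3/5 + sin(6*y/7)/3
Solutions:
 f(y) = C1 + 3*y^4/10 + 5*y^2/12 - 5*y/8 + 7*cos(6*y/7)/18


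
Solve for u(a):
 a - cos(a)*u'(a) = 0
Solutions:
 u(a) = C1 + Integral(a/cos(a), a)


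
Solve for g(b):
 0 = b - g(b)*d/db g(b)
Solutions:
 g(b) = -sqrt(C1 + b^2)
 g(b) = sqrt(C1 + b^2)


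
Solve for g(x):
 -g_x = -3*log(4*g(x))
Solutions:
 -Integral(1/(log(_y) + 2*log(2)), (_y, g(x)))/3 = C1 - x


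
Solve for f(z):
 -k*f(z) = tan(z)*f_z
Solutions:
 f(z) = C1*exp(-k*log(sin(z)))


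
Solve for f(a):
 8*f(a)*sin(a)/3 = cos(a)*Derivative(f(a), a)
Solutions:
 f(a) = C1/cos(a)^(8/3)


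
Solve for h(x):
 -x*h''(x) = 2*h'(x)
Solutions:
 h(x) = C1 + C2/x


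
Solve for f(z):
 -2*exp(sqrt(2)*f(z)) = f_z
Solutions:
 f(z) = sqrt(2)*(2*log(1/(C1 + 2*z)) - log(2))/4


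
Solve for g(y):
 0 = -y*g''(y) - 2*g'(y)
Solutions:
 g(y) = C1 + C2/y


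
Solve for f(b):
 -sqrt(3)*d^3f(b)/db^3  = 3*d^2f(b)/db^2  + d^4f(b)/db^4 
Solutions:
 f(b) = C1 + C2*b + (C3*sin(3*b/2) + C4*cos(3*b/2))*exp(-sqrt(3)*b/2)


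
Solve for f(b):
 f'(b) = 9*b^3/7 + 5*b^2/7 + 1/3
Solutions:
 f(b) = C1 + 9*b^4/28 + 5*b^3/21 + b/3


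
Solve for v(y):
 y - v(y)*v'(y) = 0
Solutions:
 v(y) = -sqrt(C1 + y^2)
 v(y) = sqrt(C1 + y^2)


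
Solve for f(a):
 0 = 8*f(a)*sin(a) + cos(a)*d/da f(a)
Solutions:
 f(a) = C1*cos(a)^8


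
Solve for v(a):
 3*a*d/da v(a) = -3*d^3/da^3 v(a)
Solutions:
 v(a) = C1 + Integral(C2*airyai(-a) + C3*airybi(-a), a)


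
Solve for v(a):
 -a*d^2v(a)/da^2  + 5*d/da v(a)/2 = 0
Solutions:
 v(a) = C1 + C2*a^(7/2)


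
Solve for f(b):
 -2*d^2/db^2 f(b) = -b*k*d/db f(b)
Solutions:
 f(b) = Piecewise((-sqrt(pi)*C1*erf(b*sqrt(-k)/2)/sqrt(-k) - C2, (k > 0) | (k < 0)), (-C1*b - C2, True))


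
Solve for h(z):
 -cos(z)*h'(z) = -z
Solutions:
 h(z) = C1 + Integral(z/cos(z), z)


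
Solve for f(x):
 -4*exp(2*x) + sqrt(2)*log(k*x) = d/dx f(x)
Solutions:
 f(x) = C1 + sqrt(2)*x*log(k*x) - sqrt(2)*x - 2*exp(2*x)


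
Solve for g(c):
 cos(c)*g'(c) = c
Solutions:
 g(c) = C1 + Integral(c/cos(c), c)


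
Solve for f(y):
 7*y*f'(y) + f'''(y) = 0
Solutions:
 f(y) = C1 + Integral(C2*airyai(-7^(1/3)*y) + C3*airybi(-7^(1/3)*y), y)


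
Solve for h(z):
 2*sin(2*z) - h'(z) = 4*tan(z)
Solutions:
 h(z) = C1 + 4*log(cos(z)) - cos(2*z)


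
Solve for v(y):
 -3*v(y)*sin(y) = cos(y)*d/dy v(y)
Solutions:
 v(y) = C1*cos(y)^3


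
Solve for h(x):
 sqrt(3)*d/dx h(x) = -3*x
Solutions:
 h(x) = C1 - sqrt(3)*x^2/2


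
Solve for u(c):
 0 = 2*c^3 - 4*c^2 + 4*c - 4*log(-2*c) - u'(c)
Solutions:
 u(c) = C1 + c^4/2 - 4*c^3/3 + 2*c^2 - 4*c*log(-c) + 4*c*(1 - log(2))


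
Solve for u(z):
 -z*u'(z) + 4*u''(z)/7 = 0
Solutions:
 u(z) = C1 + C2*erfi(sqrt(14)*z/4)


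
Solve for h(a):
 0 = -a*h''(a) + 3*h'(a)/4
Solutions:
 h(a) = C1 + C2*a^(7/4)


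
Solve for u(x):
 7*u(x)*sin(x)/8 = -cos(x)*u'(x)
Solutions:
 u(x) = C1*cos(x)^(7/8)


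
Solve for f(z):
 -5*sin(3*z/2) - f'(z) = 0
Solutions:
 f(z) = C1 + 10*cos(3*z/2)/3


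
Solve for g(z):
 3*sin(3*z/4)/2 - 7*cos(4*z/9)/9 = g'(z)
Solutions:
 g(z) = C1 - 7*sin(4*z/9)/4 - 2*cos(3*z/4)


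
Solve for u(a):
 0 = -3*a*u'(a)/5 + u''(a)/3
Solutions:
 u(a) = C1 + C2*erfi(3*sqrt(10)*a/10)


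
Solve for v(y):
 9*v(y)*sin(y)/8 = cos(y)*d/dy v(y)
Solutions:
 v(y) = C1/cos(y)^(9/8)


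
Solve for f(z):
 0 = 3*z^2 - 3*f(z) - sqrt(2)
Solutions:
 f(z) = z^2 - sqrt(2)/3


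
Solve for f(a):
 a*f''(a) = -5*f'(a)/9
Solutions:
 f(a) = C1 + C2*a^(4/9)


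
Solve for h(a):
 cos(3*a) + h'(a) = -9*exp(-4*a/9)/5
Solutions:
 h(a) = C1 - sin(3*a)/3 + 81*exp(-4*a/9)/20


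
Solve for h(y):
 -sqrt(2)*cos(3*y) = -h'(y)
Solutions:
 h(y) = C1 + sqrt(2)*sin(3*y)/3


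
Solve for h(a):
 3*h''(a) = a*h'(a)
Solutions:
 h(a) = C1 + C2*erfi(sqrt(6)*a/6)


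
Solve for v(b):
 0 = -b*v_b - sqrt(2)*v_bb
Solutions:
 v(b) = C1 + C2*erf(2^(1/4)*b/2)


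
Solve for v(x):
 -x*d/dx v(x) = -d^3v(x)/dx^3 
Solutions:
 v(x) = C1 + Integral(C2*airyai(x) + C3*airybi(x), x)


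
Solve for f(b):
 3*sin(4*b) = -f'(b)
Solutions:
 f(b) = C1 + 3*cos(4*b)/4


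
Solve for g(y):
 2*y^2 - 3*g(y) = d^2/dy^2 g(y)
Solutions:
 g(y) = C1*sin(sqrt(3)*y) + C2*cos(sqrt(3)*y) + 2*y^2/3 - 4/9


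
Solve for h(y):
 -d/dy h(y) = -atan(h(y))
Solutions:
 Integral(1/atan(_y), (_y, h(y))) = C1 + y


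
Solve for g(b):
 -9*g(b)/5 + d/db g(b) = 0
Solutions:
 g(b) = C1*exp(9*b/5)


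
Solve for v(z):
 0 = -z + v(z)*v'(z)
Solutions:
 v(z) = -sqrt(C1 + z^2)
 v(z) = sqrt(C1 + z^2)


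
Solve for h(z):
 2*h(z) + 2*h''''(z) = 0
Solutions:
 h(z) = (C1*sin(sqrt(2)*z/2) + C2*cos(sqrt(2)*z/2))*exp(-sqrt(2)*z/2) + (C3*sin(sqrt(2)*z/2) + C4*cos(sqrt(2)*z/2))*exp(sqrt(2)*z/2)


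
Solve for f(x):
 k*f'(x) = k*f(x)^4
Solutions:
 f(x) = (-1/(C1 + 3*x))^(1/3)
 f(x) = (-1/(C1 + x))^(1/3)*(-3^(2/3) - 3*3^(1/6)*I)/6
 f(x) = (-1/(C1 + x))^(1/3)*(-3^(2/3) + 3*3^(1/6)*I)/6


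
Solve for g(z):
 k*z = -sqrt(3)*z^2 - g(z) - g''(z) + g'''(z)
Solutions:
 g(z) = C1*exp(z*(-2^(2/3)*(3*sqrt(93) + 29)^(1/3) - 2*2^(1/3)/(3*sqrt(93) + 29)^(1/3) + 4)/12)*sin(2^(1/3)*sqrt(3)*z*(-2^(1/3)*(3*sqrt(93) + 29)^(1/3) + 2/(3*sqrt(93) + 29)^(1/3))/12) + C2*exp(z*(-2^(2/3)*(3*sqrt(93) + 29)^(1/3) - 2*2^(1/3)/(3*sqrt(93) + 29)^(1/3) + 4)/12)*cos(2^(1/3)*sqrt(3)*z*(-2^(1/3)*(3*sqrt(93) + 29)^(1/3) + 2/(3*sqrt(93) + 29)^(1/3))/12) + C3*exp(z*(2*2^(1/3)/(3*sqrt(93) + 29)^(1/3) + 2 + 2^(2/3)*(3*sqrt(93) + 29)^(1/3))/6) - k*z - sqrt(3)*z^2 + 2*sqrt(3)


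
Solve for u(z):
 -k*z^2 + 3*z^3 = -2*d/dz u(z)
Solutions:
 u(z) = C1 + k*z^3/6 - 3*z^4/8


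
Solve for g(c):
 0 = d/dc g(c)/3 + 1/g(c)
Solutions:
 g(c) = -sqrt(C1 - 6*c)
 g(c) = sqrt(C1 - 6*c)


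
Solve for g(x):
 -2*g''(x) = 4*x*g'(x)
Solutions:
 g(x) = C1 + C2*erf(x)


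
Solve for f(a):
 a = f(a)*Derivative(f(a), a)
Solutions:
 f(a) = -sqrt(C1 + a^2)
 f(a) = sqrt(C1 + a^2)


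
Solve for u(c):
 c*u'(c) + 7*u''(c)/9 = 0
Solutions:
 u(c) = C1 + C2*erf(3*sqrt(14)*c/14)


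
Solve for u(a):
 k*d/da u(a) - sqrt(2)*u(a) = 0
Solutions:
 u(a) = C1*exp(sqrt(2)*a/k)


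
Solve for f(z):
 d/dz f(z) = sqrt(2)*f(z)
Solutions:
 f(z) = C1*exp(sqrt(2)*z)


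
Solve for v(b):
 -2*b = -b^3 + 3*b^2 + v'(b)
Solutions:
 v(b) = C1 + b^4/4 - b^3 - b^2


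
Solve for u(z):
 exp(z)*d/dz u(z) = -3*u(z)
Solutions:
 u(z) = C1*exp(3*exp(-z))


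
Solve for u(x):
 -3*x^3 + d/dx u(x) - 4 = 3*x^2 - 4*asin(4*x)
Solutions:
 u(x) = C1 + 3*x^4/4 + x^3 - 4*x*asin(4*x) + 4*x - sqrt(1 - 16*x^2)


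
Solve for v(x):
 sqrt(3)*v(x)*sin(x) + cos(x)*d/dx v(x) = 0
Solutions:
 v(x) = C1*cos(x)^(sqrt(3))


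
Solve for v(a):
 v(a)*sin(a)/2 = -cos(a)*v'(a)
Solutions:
 v(a) = C1*sqrt(cos(a))


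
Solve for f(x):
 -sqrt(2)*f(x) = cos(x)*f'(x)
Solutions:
 f(x) = C1*(sin(x) - 1)^(sqrt(2)/2)/(sin(x) + 1)^(sqrt(2)/2)


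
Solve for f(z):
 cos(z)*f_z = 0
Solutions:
 f(z) = C1


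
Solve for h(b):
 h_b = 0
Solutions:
 h(b) = C1


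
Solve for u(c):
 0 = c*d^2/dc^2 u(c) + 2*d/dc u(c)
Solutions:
 u(c) = C1 + C2/c


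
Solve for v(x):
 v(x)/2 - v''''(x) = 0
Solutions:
 v(x) = C1*exp(-2^(3/4)*x/2) + C2*exp(2^(3/4)*x/2) + C3*sin(2^(3/4)*x/2) + C4*cos(2^(3/4)*x/2)


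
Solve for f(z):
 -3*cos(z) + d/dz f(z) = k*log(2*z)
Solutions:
 f(z) = C1 + k*z*(log(z) - 1) + k*z*log(2) + 3*sin(z)


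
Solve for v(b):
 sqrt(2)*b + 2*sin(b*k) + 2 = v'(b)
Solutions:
 v(b) = C1 + sqrt(2)*b^2/2 + 2*b - 2*cos(b*k)/k


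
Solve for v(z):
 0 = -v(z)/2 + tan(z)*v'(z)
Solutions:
 v(z) = C1*sqrt(sin(z))


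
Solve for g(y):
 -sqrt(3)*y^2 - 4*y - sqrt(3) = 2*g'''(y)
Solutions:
 g(y) = C1 + C2*y + C3*y^2 - sqrt(3)*y^5/120 - y^4/12 - sqrt(3)*y^3/12


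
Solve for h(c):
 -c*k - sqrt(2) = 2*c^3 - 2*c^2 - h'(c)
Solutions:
 h(c) = C1 + c^4/2 - 2*c^3/3 + c^2*k/2 + sqrt(2)*c


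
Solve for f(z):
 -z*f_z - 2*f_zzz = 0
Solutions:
 f(z) = C1 + Integral(C2*airyai(-2^(2/3)*z/2) + C3*airybi(-2^(2/3)*z/2), z)


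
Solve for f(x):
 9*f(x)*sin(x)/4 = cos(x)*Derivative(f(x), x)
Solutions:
 f(x) = C1/cos(x)^(9/4)


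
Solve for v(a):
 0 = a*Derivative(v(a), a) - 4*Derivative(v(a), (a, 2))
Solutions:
 v(a) = C1 + C2*erfi(sqrt(2)*a/4)


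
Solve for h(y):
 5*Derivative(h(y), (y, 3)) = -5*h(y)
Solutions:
 h(y) = C3*exp(-y) + (C1*sin(sqrt(3)*y/2) + C2*cos(sqrt(3)*y/2))*exp(y/2)


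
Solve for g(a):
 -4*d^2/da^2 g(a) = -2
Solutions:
 g(a) = C1 + C2*a + a^2/4


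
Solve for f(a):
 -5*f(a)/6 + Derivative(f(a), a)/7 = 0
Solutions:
 f(a) = C1*exp(35*a/6)


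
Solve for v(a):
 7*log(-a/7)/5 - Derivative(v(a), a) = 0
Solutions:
 v(a) = C1 + 7*a*log(-a)/5 + 7*a*(-log(7) - 1)/5


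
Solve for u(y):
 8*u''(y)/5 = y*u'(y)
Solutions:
 u(y) = C1 + C2*erfi(sqrt(5)*y/4)


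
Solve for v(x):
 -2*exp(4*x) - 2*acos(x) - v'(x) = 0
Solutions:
 v(x) = C1 - 2*x*acos(x) + 2*sqrt(1 - x^2) - exp(4*x)/2


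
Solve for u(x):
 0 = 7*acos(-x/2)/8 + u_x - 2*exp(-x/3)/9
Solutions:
 u(x) = C1 - 7*x*acos(-x/2)/8 - 7*sqrt(4 - x^2)/8 - 2*exp(-x/3)/3


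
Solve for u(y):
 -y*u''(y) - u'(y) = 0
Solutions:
 u(y) = C1 + C2*log(y)


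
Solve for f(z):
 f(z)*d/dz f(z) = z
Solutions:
 f(z) = -sqrt(C1 + z^2)
 f(z) = sqrt(C1 + z^2)


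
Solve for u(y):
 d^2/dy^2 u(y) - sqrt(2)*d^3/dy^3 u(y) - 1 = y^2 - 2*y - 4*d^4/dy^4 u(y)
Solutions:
 u(y) = C1 + C2*y + y^4/12 + y^3*(-1 + sqrt(2))/3 + y^2*(-3/2 - sqrt(2)) + (C3*sin(sqrt(14)*y/8) + C4*cos(sqrt(14)*y/8))*exp(sqrt(2)*y/8)


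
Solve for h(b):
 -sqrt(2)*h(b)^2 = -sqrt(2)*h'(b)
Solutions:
 h(b) = -1/(C1 + b)


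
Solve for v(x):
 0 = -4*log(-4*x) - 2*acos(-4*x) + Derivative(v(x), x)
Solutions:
 v(x) = C1 + 4*x*log(-x) + 2*x*acos(-4*x) - 4*x + 8*x*log(2) + sqrt(1 - 16*x^2)/2


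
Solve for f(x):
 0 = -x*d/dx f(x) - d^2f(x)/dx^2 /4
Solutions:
 f(x) = C1 + C2*erf(sqrt(2)*x)


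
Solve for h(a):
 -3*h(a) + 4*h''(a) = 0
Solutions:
 h(a) = C1*exp(-sqrt(3)*a/2) + C2*exp(sqrt(3)*a/2)


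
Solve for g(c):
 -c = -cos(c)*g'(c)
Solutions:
 g(c) = C1 + Integral(c/cos(c), c)


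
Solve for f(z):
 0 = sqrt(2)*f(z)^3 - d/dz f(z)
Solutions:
 f(z) = -sqrt(2)*sqrt(-1/(C1 + sqrt(2)*z))/2
 f(z) = sqrt(2)*sqrt(-1/(C1 + sqrt(2)*z))/2


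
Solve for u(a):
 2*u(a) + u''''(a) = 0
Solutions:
 u(a) = (C1*sin(2^(3/4)*a/2) + C2*cos(2^(3/4)*a/2))*exp(-2^(3/4)*a/2) + (C3*sin(2^(3/4)*a/2) + C4*cos(2^(3/4)*a/2))*exp(2^(3/4)*a/2)


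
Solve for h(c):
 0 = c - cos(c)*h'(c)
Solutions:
 h(c) = C1 + Integral(c/cos(c), c)


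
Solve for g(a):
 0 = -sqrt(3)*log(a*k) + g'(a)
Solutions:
 g(a) = C1 + sqrt(3)*a*log(a*k) - sqrt(3)*a


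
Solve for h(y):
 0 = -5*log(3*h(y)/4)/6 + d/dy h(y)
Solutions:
 6*Integral(1/(-log(_y) - log(3) + 2*log(2)), (_y, h(y)))/5 = C1 - y


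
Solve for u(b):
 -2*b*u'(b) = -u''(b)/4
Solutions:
 u(b) = C1 + C2*erfi(2*b)


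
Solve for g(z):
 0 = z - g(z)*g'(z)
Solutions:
 g(z) = -sqrt(C1 + z^2)
 g(z) = sqrt(C1 + z^2)


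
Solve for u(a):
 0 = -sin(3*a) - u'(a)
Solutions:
 u(a) = C1 + cos(3*a)/3


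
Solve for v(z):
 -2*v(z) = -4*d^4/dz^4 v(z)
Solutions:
 v(z) = C1*exp(-2^(3/4)*z/2) + C2*exp(2^(3/4)*z/2) + C3*sin(2^(3/4)*z/2) + C4*cos(2^(3/4)*z/2)


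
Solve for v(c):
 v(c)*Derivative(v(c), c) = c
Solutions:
 v(c) = -sqrt(C1 + c^2)
 v(c) = sqrt(C1 + c^2)


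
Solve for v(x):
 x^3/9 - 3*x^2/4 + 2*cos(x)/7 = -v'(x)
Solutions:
 v(x) = C1 - x^4/36 + x^3/4 - 2*sin(x)/7


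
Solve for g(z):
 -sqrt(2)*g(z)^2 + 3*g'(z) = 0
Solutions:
 g(z) = -3/(C1 + sqrt(2)*z)


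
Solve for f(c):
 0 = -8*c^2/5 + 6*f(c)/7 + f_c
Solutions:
 f(c) = C1*exp(-6*c/7) + 28*c^2/15 - 196*c/45 + 686/135


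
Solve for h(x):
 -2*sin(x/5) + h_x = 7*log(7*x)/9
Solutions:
 h(x) = C1 + 7*x*log(x)/9 - 7*x/9 + 7*x*log(7)/9 - 10*cos(x/5)


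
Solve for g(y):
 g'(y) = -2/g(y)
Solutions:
 g(y) = -sqrt(C1 - 4*y)
 g(y) = sqrt(C1 - 4*y)


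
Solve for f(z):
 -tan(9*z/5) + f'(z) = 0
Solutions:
 f(z) = C1 - 5*log(cos(9*z/5))/9


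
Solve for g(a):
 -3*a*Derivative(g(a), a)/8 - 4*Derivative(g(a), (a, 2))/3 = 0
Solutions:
 g(a) = C1 + C2*erf(3*a/8)


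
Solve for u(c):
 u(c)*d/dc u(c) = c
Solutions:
 u(c) = -sqrt(C1 + c^2)
 u(c) = sqrt(C1 + c^2)


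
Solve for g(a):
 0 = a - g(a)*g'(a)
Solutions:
 g(a) = -sqrt(C1 + a^2)
 g(a) = sqrt(C1 + a^2)


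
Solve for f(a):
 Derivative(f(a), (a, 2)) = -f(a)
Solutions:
 f(a) = C1*sin(a) + C2*cos(a)


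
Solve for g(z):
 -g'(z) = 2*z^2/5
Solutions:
 g(z) = C1 - 2*z^3/15


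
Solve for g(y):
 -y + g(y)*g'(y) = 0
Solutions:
 g(y) = -sqrt(C1 + y^2)
 g(y) = sqrt(C1 + y^2)


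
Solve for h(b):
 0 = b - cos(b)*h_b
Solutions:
 h(b) = C1 + Integral(b/cos(b), b)


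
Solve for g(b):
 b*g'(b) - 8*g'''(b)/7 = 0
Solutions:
 g(b) = C1 + Integral(C2*airyai(7^(1/3)*b/2) + C3*airybi(7^(1/3)*b/2), b)


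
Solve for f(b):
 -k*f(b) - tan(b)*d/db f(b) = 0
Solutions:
 f(b) = C1*exp(-k*log(sin(b)))


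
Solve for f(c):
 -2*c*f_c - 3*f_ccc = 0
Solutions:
 f(c) = C1 + Integral(C2*airyai(-2^(1/3)*3^(2/3)*c/3) + C3*airybi(-2^(1/3)*3^(2/3)*c/3), c)


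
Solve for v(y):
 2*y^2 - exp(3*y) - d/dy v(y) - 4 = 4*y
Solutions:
 v(y) = C1 + 2*y^3/3 - 2*y^2 - 4*y - exp(3*y)/3


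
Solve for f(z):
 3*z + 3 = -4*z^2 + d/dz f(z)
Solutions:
 f(z) = C1 + 4*z^3/3 + 3*z^2/2 + 3*z


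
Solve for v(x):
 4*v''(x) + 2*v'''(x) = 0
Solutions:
 v(x) = C1 + C2*x + C3*exp(-2*x)


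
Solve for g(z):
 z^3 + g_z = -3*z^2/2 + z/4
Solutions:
 g(z) = C1 - z^4/4 - z^3/2 + z^2/8


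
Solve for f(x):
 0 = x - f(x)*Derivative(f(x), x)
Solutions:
 f(x) = -sqrt(C1 + x^2)
 f(x) = sqrt(C1 + x^2)


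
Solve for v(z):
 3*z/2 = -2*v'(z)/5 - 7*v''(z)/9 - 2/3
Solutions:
 v(z) = C1 + C2*exp(-18*z/35) - 15*z^2/8 + 45*z/8


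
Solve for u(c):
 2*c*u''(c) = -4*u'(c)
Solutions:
 u(c) = C1 + C2/c


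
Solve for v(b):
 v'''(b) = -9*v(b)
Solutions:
 v(b) = C3*exp(-3^(2/3)*b) + (C1*sin(3*3^(1/6)*b/2) + C2*cos(3*3^(1/6)*b/2))*exp(3^(2/3)*b/2)


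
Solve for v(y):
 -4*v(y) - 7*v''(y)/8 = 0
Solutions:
 v(y) = C1*sin(4*sqrt(14)*y/7) + C2*cos(4*sqrt(14)*y/7)


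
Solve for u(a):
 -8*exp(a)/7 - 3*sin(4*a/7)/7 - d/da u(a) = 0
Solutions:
 u(a) = C1 - 8*exp(a)/7 + 3*cos(4*a/7)/4


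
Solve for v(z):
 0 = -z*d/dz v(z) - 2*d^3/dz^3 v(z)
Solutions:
 v(z) = C1 + Integral(C2*airyai(-2^(2/3)*z/2) + C3*airybi(-2^(2/3)*z/2), z)


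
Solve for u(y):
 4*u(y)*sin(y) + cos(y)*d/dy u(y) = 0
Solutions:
 u(y) = C1*cos(y)^4


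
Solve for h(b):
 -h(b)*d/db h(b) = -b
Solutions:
 h(b) = -sqrt(C1 + b^2)
 h(b) = sqrt(C1 + b^2)


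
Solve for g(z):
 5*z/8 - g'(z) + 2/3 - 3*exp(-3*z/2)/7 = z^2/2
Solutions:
 g(z) = C1 - z^3/6 + 5*z^2/16 + 2*z/3 + 2*exp(-3*z/2)/7


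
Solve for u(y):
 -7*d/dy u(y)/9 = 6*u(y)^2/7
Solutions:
 u(y) = 49/(C1 + 54*y)


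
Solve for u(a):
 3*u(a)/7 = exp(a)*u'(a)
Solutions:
 u(a) = C1*exp(-3*exp(-a)/7)


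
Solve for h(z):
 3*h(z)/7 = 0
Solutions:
 h(z) = 0


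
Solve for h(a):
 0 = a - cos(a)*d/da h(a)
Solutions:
 h(a) = C1 + Integral(a/cos(a), a)


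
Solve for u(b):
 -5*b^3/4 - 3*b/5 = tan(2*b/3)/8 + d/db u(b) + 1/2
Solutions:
 u(b) = C1 - 5*b^4/16 - 3*b^2/10 - b/2 + 3*log(cos(2*b/3))/16


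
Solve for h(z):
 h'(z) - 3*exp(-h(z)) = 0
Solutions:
 h(z) = log(C1 + 3*z)


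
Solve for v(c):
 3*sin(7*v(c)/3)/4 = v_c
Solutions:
 -3*c/4 + 3*log(cos(7*v(c)/3) - 1)/14 - 3*log(cos(7*v(c)/3) + 1)/14 = C1


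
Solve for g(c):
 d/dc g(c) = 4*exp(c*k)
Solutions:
 g(c) = C1 + 4*exp(c*k)/k


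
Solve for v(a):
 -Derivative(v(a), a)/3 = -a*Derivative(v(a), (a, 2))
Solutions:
 v(a) = C1 + C2*a^(4/3)


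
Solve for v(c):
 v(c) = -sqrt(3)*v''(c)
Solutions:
 v(c) = C1*sin(3^(3/4)*c/3) + C2*cos(3^(3/4)*c/3)


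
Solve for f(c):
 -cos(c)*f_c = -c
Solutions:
 f(c) = C1 + Integral(c/cos(c), c)


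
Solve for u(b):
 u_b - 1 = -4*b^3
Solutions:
 u(b) = C1 - b^4 + b


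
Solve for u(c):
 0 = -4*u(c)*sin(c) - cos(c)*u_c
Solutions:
 u(c) = C1*cos(c)^4


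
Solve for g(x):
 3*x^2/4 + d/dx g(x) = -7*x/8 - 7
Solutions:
 g(x) = C1 - x^3/4 - 7*x^2/16 - 7*x


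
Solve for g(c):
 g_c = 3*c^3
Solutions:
 g(c) = C1 + 3*c^4/4


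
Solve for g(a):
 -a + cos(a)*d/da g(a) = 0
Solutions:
 g(a) = C1 + Integral(a/cos(a), a)


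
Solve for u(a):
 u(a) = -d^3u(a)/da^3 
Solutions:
 u(a) = C3*exp(-a) + (C1*sin(sqrt(3)*a/2) + C2*cos(sqrt(3)*a/2))*exp(a/2)


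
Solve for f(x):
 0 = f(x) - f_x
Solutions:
 f(x) = C1*exp(x)


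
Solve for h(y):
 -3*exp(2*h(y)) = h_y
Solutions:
 h(y) = log(-sqrt(-1/(C1 - 3*y))) - log(2)/2
 h(y) = log(-1/(C1 - 3*y))/2 - log(2)/2


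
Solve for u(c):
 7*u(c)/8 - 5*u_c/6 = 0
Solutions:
 u(c) = C1*exp(21*c/20)


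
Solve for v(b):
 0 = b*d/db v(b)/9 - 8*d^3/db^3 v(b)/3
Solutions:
 v(b) = C1 + Integral(C2*airyai(3^(2/3)*b/6) + C3*airybi(3^(2/3)*b/6), b)


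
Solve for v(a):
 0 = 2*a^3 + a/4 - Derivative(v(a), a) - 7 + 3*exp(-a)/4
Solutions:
 v(a) = C1 + a^4/2 + a^2/8 - 7*a - 3*exp(-a)/4


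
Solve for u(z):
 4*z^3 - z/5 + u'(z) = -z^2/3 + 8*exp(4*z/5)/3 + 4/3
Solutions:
 u(z) = C1 - z^4 - z^3/9 + z^2/10 + 4*z/3 + 10*exp(4*z/5)/3


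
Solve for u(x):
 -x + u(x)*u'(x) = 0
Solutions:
 u(x) = -sqrt(C1 + x^2)
 u(x) = sqrt(C1 + x^2)


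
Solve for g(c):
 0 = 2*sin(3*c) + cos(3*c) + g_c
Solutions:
 g(c) = C1 - sin(3*c)/3 + 2*cos(3*c)/3


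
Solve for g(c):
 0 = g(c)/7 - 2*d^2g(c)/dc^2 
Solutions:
 g(c) = C1*exp(-sqrt(14)*c/14) + C2*exp(sqrt(14)*c/14)
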